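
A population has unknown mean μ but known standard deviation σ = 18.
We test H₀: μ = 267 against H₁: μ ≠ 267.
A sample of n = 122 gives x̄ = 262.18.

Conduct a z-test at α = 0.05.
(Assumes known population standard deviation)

Answer: z = -2.9578, reject H₀

Derivation:
Standard error: SE = σ/√n = 18/√122 = 1.6296
z-statistic: z = (x̄ - μ₀)/SE = (262.18 - 267)/1.6296 = -2.9578
Critical value: ±1.960
p-value = 0.0031
Decision: reject H₀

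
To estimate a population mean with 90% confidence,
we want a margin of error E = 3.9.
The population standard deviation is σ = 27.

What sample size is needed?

Answer: n = 130

Derivation:
z_0.05 = 1.645
n = (z×σ/E)² = (1.645×27/3.9)²
n = 129.6971
Round up: n = 130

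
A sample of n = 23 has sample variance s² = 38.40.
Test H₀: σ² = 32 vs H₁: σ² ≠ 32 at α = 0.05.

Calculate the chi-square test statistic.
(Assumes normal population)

Answer: χ² = 26.4000, fail to reject H₀

Derivation:
df = n - 1 = 22
χ² = (n-1)s²/σ₀² = 22×38.40/32 = 26.4000
Critical values: χ²_{0.975,22} = 10.982, χ²_{0.025,22} = 36.781
Rejection region: χ² < 10.982 or χ² > 36.781
Decision: fail to reject H₀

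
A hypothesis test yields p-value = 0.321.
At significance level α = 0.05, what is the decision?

Answer: fail to reject H₀

Derivation:
Compare p-value to α:
0.321 ≥ 0.05
Decision: fail to reject H₀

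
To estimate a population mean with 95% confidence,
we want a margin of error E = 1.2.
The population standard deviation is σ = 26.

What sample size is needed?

Answer: n = 1804

Derivation:
z_0.025 = 1.960
n = (z×σ/E)² = (1.960×26/1.2)²
n = 1803.4178
Round up: n = 1804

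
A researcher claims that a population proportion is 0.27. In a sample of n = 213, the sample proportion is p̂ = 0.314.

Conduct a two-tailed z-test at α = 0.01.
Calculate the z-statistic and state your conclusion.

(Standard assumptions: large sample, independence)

H₀: p = 0.27, H₁: p ≠ 0.27
Standard error: SE = √(p₀(1-p₀)/n) = √(0.27×0.73/213) = 0.030420
z-statistic: z = (p̂ - p₀)/SE = (0.314 - 0.27)/0.030420 = 1.4464
Critical value: z_0.005 = ±2.576
p-value = 0.1481
Decision: fail to reject H₀ at α = 0.01

Answer: z = 1.4464, fail to reject H₀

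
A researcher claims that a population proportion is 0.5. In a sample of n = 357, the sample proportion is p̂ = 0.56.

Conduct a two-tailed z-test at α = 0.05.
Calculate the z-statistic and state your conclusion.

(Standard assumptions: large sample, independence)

H₀: p = 0.5, H₁: p ≠ 0.5
Standard error: SE = √(p₀(1-p₀)/n) = √(0.5×0.5/357) = 0.026463
z-statistic: z = (p̂ - p₀)/SE = (0.56 - 0.5)/0.026463 = 2.2673
Critical value: z_0.025 = ±1.960
p-value = 0.0234
Decision: reject H₀ at α = 0.05

Answer: z = 2.2673, reject H₀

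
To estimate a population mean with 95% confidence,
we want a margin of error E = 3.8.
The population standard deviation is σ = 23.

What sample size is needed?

z_0.025 = 1.960
n = (z×σ/E)² = (1.960×23/3.8)²
n = 140.7345
Round up: n = 141

Answer: n = 141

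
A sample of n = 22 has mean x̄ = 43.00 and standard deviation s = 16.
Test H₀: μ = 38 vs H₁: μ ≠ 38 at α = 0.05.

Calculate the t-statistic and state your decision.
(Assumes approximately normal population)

Answer: t = 1.4658, fail to reject H₀

Derivation:
df = n - 1 = 21
SE = s/√n = 16/√22 = 3.4112
t = (x̄ - μ₀)/SE = (43.00 - 38)/3.4112 = 1.4658
Critical value: t_{0.025,21} = ±2.080
p-value ≈ 0.1575
Decision: fail to reject H₀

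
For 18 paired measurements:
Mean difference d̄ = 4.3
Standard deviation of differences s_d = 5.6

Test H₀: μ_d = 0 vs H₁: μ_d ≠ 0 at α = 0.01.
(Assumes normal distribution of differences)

df = n - 1 = 17
SE = s_d/√n = 5.6/√18 = 1.3199
t = d̄/SE = 4.3/1.3199 = 3.2578
Critical value: t_{0.005,17} = ±2.898
p-value ≈ 0.0046
Decision: reject H₀

Answer: t = 3.2578, reject H₀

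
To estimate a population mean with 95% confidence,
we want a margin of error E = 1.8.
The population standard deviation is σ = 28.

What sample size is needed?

Answer: n = 930

Derivation:
z_0.025 = 1.960
n = (z×σ/E)² = (1.960×28/1.8)²
n = 929.5723
Round up: n = 930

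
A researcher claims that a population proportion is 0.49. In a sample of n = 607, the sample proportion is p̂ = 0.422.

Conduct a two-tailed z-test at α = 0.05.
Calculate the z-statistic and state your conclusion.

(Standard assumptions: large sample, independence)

H₀: p = 0.49, H₁: p ≠ 0.49
Standard error: SE = √(p₀(1-p₀)/n) = √(0.49×0.51/607) = 0.020290
z-statistic: z = (p̂ - p₀)/SE = (0.422 - 0.49)/0.020290 = -3.3514
Critical value: z_0.025 = ±1.960
p-value = 0.0008
Decision: reject H₀ at α = 0.05

Answer: z = -3.3514, reject H₀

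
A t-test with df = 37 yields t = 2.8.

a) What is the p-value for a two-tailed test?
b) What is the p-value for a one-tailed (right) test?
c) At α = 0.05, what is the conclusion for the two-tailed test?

Using t-distribution with df = 37:
a) Two-tailed: p = 2×P(T > 2.8) = 0.0081
b) One-tailed: p = P(T > 2.8) = 0.0040
c) 0.0081 < 0.05, reject H₀

Answer: a) 0.0081, b) 0.0040, c) reject H₀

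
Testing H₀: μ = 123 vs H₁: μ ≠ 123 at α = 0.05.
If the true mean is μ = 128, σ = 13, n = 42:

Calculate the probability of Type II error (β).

SE = σ/√n = 13/√42 = 2.0059
Critical values: μ₀ ± z_0.025×SE = 123 ± 1.960×2.0059
Acceptance region: (119.0684, 126.9316)
Under H₁ (μ = 128): z_high = (126.9316 - 128)/2.0059 = -0.5326, z_low = (119.0684 - 128)/2.0059 = -4.4527
β = P(not reject | H₁) = Φ(-0.5326) - Φ(-4.4527) ≈ 0.2972

Answer: β ≈ 0.2972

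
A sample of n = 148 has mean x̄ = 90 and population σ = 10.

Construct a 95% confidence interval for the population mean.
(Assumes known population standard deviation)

Answer: (88.3889, 91.6111)

Derivation:
Confidence level: 95%, α = 0.05
z_0.025 = 1.960
SE = σ/√n = 10/√148 = 0.8220
Margin of error = 1.960 × 0.8220 = 1.6111
CI: x̄ ± margin = 90 ± 1.6111
CI: (88.3889, 91.6111)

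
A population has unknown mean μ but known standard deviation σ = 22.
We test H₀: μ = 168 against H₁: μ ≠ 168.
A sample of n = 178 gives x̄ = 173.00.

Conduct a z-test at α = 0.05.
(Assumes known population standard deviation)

Standard error: SE = σ/√n = 22/√178 = 1.6490
z-statistic: z = (x̄ - μ₀)/SE = (173.00 - 168)/1.6490 = 3.0321
Critical value: ±1.960
p-value = 0.0024
Decision: reject H₀

Answer: z = 3.0321, reject H₀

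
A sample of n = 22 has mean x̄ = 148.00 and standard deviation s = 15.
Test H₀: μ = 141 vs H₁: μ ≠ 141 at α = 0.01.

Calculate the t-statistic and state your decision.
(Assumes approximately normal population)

df = n - 1 = 21
SE = s/√n = 15/√22 = 3.1980
t = (x̄ - μ₀)/SE = (148.00 - 141)/3.1980 = 2.1889
Critical value: t_{0.005,21} = ±2.831
p-value ≈ 0.0400
Decision: fail to reject H₀

Answer: t = 2.1889, fail to reject H₀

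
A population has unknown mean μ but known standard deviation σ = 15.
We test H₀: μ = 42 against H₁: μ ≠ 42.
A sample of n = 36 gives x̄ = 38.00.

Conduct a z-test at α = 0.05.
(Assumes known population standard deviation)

Answer: z = -1.6000, fail to reject H₀

Derivation:
Standard error: SE = σ/√n = 15/√36 = 2.5000
z-statistic: z = (x̄ - μ₀)/SE = (38.00 - 42)/2.5000 = -1.6000
Critical value: ±1.960
p-value = 0.1096
Decision: fail to reject H₀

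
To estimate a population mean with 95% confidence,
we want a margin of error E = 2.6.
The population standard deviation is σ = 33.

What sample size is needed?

z_0.025 = 1.960
n = (z×σ/E)² = (1.960×33/2.6)²
n = 618.8613
Round up: n = 619

Answer: n = 619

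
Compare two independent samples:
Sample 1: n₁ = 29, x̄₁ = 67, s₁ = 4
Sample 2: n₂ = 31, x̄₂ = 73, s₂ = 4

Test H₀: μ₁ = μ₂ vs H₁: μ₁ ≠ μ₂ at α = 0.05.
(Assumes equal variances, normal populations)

Answer: t = -5.8061, reject H₀

Derivation:
Pooled variance: s²_p = [28×4² + 30×4²]/(58) = 16.0000
s_p = 4.0000
SE = s_p×√(1/n₁ + 1/n₂) = 4.0000×√(1/29 + 1/31) = 1.0334
t = (x̄₁ - x̄₂)/SE = (67 - 73)/1.0334 = -5.8061
df = 58, t-critical = ±2.002
Decision: reject H₀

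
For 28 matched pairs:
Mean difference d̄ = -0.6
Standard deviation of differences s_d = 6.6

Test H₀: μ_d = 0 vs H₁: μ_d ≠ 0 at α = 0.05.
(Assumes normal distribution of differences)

df = n - 1 = 27
SE = s_d/√n = 6.6/√28 = 1.2473
t = d̄/SE = -0.6/1.2473 = -0.4810
Critical value: t_{0.025,27} = ±2.052
p-value ≈ 0.6344
Decision: fail to reject H₀

Answer: t = -0.4810, fail to reject H₀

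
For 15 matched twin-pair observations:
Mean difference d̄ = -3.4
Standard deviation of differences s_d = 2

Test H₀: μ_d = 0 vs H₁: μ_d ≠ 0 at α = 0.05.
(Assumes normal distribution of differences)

df = n - 1 = 14
SE = s_d/√n = 2/√15 = 0.5164
t = d̄/SE = -3.4/0.5164 = -6.5840
Critical value: t_{0.025,14} = ±2.145
p-value < 0.0001
Decision: reject H₀

Answer: t = -6.5840, reject H₀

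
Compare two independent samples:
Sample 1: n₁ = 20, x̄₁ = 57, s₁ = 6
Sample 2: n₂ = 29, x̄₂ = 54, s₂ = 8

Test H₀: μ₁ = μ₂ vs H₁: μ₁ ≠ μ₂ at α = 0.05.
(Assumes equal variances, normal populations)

Answer: t = 1.4220, fail to reject H₀

Derivation:
Pooled variance: s²_p = [19×6² + 28×8²]/(47) = 52.6809
s_p = 7.2582
SE = s_p×√(1/n₁ + 1/n₂) = 7.2582×√(1/20 + 1/29) = 2.1097
t = (x̄₁ - x̄₂)/SE = (57 - 54)/2.1097 = 1.4220
df = 47, t-critical = ±2.012
Decision: fail to reject H₀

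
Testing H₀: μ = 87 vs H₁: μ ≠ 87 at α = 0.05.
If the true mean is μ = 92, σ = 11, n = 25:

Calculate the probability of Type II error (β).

Answer: β ≈ 0.3772

Derivation:
SE = σ/√n = 11/√25 = 2.2000
Critical values: μ₀ ± z_0.025×SE = 87 ± 1.960×2.2000
Acceptance region: (82.6880, 91.3120)
Under H₁ (μ = 92): z_high = (91.3120 - 92)/2.2000 = -0.3127, z_low = (82.6880 - 92)/2.2000 = -4.2327
β = P(not reject | H₁) = Φ(-0.3127) - Φ(-4.2327) ≈ 0.3772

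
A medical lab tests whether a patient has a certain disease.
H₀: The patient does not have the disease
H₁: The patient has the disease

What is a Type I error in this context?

Type I error (α): Rejecting H₀ when H₀ is true
Type II error (β): Failing to reject H₀ when H₁ is true

Answer: Diagnosing a healthy patient as having the disease (false positive)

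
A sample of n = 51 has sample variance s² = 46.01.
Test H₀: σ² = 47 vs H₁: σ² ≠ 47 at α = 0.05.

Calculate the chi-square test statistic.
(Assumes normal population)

Answer: χ² = 48.9468, fail to reject H₀

Derivation:
df = n - 1 = 50
χ² = (n-1)s²/σ₀² = 50×46.01/47 = 48.9468
Critical values: χ²_{0.975,50} = 32.357, χ²_{0.025,50} = 71.420
Rejection region: χ² < 32.357 or χ² > 71.420
Decision: fail to reject H₀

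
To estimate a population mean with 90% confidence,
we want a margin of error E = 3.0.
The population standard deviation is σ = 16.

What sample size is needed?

z_0.05 = 1.645
n = (z×σ/E)² = (1.645×16/3.0)²
n = 76.9714
Round up: n = 77

Answer: n = 77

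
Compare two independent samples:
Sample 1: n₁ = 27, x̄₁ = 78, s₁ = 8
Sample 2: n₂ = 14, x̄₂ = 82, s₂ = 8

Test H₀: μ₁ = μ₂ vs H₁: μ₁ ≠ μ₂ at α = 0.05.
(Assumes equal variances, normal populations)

Answer: t = -1.5182, fail to reject H₀

Derivation:
Pooled variance: s²_p = [26×8² + 13×8²]/(39) = 64.0000
s_p = 8.0000
SE = s_p×√(1/n₁ + 1/n₂) = 8.0000×√(1/27 + 1/14) = 2.6347
t = (x̄₁ - x̄₂)/SE = (78 - 82)/2.6347 = -1.5182
df = 39, t-critical = ±2.023
Decision: fail to reject H₀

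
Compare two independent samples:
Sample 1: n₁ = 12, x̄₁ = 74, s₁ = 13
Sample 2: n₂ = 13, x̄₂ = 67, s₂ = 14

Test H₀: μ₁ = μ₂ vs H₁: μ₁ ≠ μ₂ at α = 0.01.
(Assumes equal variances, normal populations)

Pooled variance: s²_p = [11×13² + 12×14²]/(23) = 183.0870
s_p = 13.5310
SE = s_p×√(1/n₁ + 1/n₂) = 13.5310×√(1/12 + 1/13) = 5.4167
t = (x̄₁ - x̄₂)/SE = (74 - 67)/5.4167 = 1.2923
df = 23, t-critical = ±2.807
Decision: fail to reject H₀

Answer: t = 1.2923, fail to reject H₀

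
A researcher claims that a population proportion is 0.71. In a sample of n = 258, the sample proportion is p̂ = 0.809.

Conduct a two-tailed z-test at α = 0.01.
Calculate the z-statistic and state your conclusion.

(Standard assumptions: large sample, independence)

H₀: p = 0.71, H₁: p ≠ 0.71
Standard error: SE = √(p₀(1-p₀)/n) = √(0.71×0.29/258) = 0.028250
z-statistic: z = (p̂ - p₀)/SE = (0.809 - 0.71)/0.028250 = 3.5044
Critical value: z_0.005 = ±2.576
p-value = 0.0005
Decision: reject H₀ at α = 0.01

Answer: z = 3.5044, reject H₀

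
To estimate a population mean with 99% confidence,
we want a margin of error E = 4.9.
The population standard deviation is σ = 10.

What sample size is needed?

Answer: n = 28

Derivation:
z_0.005 = 2.576
n = (z×σ/E)² = (2.576×10/4.9)²
n = 27.6376
Round up: n = 28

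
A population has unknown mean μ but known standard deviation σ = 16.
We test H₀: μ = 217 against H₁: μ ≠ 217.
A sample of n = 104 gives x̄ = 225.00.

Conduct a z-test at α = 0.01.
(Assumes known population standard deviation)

Answer: z = 5.0991, reject H₀

Derivation:
Standard error: SE = σ/√n = 16/√104 = 1.5689
z-statistic: z = (x̄ - μ₀)/SE = (225.00 - 217)/1.5689 = 5.0991
Critical value: ±2.576
p-value < 0.0001
Decision: reject H₀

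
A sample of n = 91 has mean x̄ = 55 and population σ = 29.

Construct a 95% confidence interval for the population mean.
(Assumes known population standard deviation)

Confidence level: 95%, α = 0.05
z_0.025 = 1.960
SE = σ/√n = 29/√91 = 3.0400
Margin of error = 1.960 × 3.0400 = 5.9584
CI: x̄ ± margin = 55 ± 5.9584
CI: (49.0416, 60.9584)

Answer: (49.0416, 60.9584)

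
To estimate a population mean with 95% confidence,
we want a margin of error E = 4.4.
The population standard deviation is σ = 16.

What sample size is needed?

z_0.025 = 1.960
n = (z×σ/E)² = (1.960×16/4.4)²
n = 50.7980
Round up: n = 51

Answer: n = 51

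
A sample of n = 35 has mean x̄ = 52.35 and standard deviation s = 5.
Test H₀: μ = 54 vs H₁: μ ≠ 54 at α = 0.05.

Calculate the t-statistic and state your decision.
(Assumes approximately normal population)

Answer: t = -1.9522, fail to reject H₀

Derivation:
df = n - 1 = 34
SE = s/√n = 5/√35 = 0.8452
t = (x̄ - μ₀)/SE = (52.35 - 54)/0.8452 = -1.9522
Critical value: t_{0.025,34} = ±2.032
p-value ≈ 0.0592
Decision: fail to reject H₀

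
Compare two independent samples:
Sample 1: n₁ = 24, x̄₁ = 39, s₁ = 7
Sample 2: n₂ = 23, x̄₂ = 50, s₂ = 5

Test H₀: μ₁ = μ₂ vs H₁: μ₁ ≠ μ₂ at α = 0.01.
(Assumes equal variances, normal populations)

Answer: t = -6.1753, reject H₀

Derivation:
Pooled variance: s²_p = [23×7² + 22×5²]/(45) = 37.2667
s_p = 6.1046
SE = s_p×√(1/n₁ + 1/n₂) = 6.1046×√(1/24 + 1/23) = 1.7813
t = (x̄₁ - x̄₂)/SE = (39 - 50)/1.7813 = -6.1753
df = 45, t-critical = ±2.690
Decision: reject H₀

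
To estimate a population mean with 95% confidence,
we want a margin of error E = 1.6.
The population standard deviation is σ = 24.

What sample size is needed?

Answer: n = 865

Derivation:
z_0.025 = 1.960
n = (z×σ/E)² = (1.960×24/1.6)²
n = 864.3600
Round up: n = 865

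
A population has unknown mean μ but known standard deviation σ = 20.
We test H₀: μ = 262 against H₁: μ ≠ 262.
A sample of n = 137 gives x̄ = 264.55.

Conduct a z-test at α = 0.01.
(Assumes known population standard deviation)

Standard error: SE = σ/√n = 20/√137 = 1.7087
z-statistic: z = (x̄ - μ₀)/SE = (264.55 - 262)/1.7087 = 1.4924
Critical value: ±2.576
p-value = 0.1356
Decision: fail to reject H₀

Answer: z = 1.4924, fail to reject H₀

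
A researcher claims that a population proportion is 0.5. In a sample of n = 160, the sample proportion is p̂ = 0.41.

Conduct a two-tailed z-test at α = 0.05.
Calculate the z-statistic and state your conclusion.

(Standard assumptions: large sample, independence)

H₀: p = 0.5, H₁: p ≠ 0.5
Standard error: SE = √(p₀(1-p₀)/n) = √(0.5×0.5/160) = 0.039528
z-statistic: z = (p̂ - p₀)/SE = (0.41 - 0.5)/0.039528 = -2.2769
Critical value: z_0.025 = ±1.960
p-value = 0.0228
Decision: reject H₀ at α = 0.05

Answer: z = -2.2769, reject H₀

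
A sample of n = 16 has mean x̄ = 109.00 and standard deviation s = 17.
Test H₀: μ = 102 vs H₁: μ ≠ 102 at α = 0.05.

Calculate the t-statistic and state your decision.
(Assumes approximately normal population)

df = n - 1 = 15
SE = s/√n = 17/√16 = 4.2500
t = (x̄ - μ₀)/SE = (109.00 - 102)/4.2500 = 1.6471
Critical value: t_{0.025,15} = ±2.131
p-value ≈ 0.1203
Decision: fail to reject H₀

Answer: t = 1.6471, fail to reject H₀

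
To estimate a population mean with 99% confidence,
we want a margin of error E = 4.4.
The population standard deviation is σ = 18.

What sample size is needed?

z_0.005 = 2.576
n = (z×σ/E)² = (2.576×18/4.4)²
n = 111.0533
Round up: n = 112

Answer: n = 112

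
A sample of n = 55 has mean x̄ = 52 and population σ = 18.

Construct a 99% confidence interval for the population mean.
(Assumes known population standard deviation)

Confidence level: 99%, α = 0.01
z_0.005 = 2.576
SE = σ/√n = 18/√55 = 2.4271
Margin of error = 2.576 × 2.4271 = 6.2522
CI: x̄ ± margin = 52 ± 6.2522
CI: (45.7478, 58.2522)

Answer: (45.7478, 58.2522)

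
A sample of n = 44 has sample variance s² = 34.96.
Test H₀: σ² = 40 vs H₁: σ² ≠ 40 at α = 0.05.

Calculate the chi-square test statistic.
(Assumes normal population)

Answer: χ² = 37.5820, fail to reject H₀

Derivation:
df = n - 1 = 43
χ² = (n-1)s²/σ₀² = 43×34.96/40 = 37.5820
Critical values: χ²_{0.975,43} = 26.785, χ²_{0.025,43} = 62.990
Rejection region: χ² < 26.785 or χ² > 62.990
Decision: fail to reject H₀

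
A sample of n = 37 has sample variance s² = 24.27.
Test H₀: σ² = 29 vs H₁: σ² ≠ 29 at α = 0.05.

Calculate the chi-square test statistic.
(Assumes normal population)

df = n - 1 = 36
χ² = (n-1)s²/σ₀² = 36×24.27/29 = 30.1283
Critical values: χ²_{0.975,36} = 21.336, χ²_{0.025,36} = 54.437
Rejection region: χ² < 21.336 or χ² > 54.437
Decision: fail to reject H₀

Answer: χ² = 30.1283, fail to reject H₀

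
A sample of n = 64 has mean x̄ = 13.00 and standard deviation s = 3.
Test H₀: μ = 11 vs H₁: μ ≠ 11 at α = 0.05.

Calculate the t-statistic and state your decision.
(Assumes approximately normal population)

Answer: t = 5.3333, reject H₀

Derivation:
df = n - 1 = 63
SE = s/√n = 3/√64 = 0.3750
t = (x̄ - μ₀)/SE = (13.00 - 11)/0.3750 = 5.3333
Critical value: t_{0.025,63} = ±1.998
p-value < 0.0001
Decision: reject H₀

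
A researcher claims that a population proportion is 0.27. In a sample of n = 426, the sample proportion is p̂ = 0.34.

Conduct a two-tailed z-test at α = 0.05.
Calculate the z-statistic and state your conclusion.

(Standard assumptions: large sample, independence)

Answer: z = 3.2543, reject H₀

Derivation:
H₀: p = 0.27, H₁: p ≠ 0.27
Standard error: SE = √(p₀(1-p₀)/n) = √(0.27×0.73/426) = 0.021510
z-statistic: z = (p̂ - p₀)/SE = (0.34 - 0.27)/0.021510 = 3.2543
Critical value: z_0.025 = ±1.960
p-value = 0.0011
Decision: reject H₀ at α = 0.05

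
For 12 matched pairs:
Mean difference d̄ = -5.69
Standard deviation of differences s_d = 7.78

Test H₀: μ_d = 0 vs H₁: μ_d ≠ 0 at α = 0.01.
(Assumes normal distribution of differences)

df = n - 1 = 11
SE = s_d/√n = 7.78/√12 = 2.2459
t = d̄/SE = -5.69/2.2459 = -2.5335
Critical value: t_{0.005,11} = ±3.106
p-value ≈ 0.0278
Decision: fail to reject H₀

Answer: t = -2.5335, fail to reject H₀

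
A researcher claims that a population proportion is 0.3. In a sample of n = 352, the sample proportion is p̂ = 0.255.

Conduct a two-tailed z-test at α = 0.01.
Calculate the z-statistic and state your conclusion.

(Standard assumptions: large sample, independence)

Answer: z = -1.8424, fail to reject H₀

Derivation:
H₀: p = 0.3, H₁: p ≠ 0.3
Standard error: SE = √(p₀(1-p₀)/n) = √(0.3×0.7/352) = 0.024425
z-statistic: z = (p̂ - p₀)/SE = (0.255 - 0.3)/0.024425 = -1.8424
Critical value: z_0.005 = ±2.576
p-value = 0.0654
Decision: fail to reject H₀ at α = 0.01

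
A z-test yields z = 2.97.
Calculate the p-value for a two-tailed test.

Answer: p-value ≈ 0.0030

Derivation:
For z = 2.97:
p = 2×P(Z > |2.97|) = 2×(1 - Φ(2.97)) = 0.0030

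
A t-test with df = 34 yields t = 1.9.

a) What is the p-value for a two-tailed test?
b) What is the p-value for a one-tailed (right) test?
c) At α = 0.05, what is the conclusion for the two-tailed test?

Using t-distribution with df = 34:
a) Two-tailed: p = 2×P(T > 1.9) = 0.0659
b) One-tailed: p = P(T > 1.9) = 0.0330
c) 0.0659 ≥ 0.05, fail to reject H₀

Answer: a) 0.0659, b) 0.0330, c) fail to reject H₀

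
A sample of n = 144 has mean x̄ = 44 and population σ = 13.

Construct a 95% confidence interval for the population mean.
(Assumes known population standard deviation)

Confidence level: 95%, α = 0.05
z_0.025 = 1.960
SE = σ/√n = 13/√144 = 1.0833
Margin of error = 1.960 × 1.0833 = 2.1233
CI: x̄ ± margin = 44 ± 2.1233
CI: (41.8767, 46.1233)

Answer: (41.8767, 46.1233)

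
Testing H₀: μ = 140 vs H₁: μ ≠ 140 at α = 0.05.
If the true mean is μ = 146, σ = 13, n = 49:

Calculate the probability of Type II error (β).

SE = σ/√n = 13/√49 = 1.8571
Critical values: μ₀ ± z_0.025×SE = 140 ± 1.960×1.8571
Acceptance region: (136.3601, 143.6399)
Under H₁ (μ = 146): z_high = (143.6399 - 146)/1.8571 = -1.2709, z_low = (136.3601 - 146)/1.8571 = -5.1908
β = P(not reject | H₁) = Φ(-1.2709) - Φ(-5.1908) ≈ 0.1019

Answer: β ≈ 0.1019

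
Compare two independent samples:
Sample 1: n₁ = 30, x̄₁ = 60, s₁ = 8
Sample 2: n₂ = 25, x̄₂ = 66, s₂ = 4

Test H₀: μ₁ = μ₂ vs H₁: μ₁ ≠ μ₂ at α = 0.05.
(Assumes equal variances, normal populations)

Pooled variance: s²_p = [29×8² + 24×4²]/(53) = 42.2642
s_p = 6.5011
SE = s_p×√(1/n₁ + 1/n₂) = 6.5011×√(1/30 + 1/25) = 1.7605
t = (x̄₁ - x̄₂)/SE = (60 - 66)/1.7605 = -3.4081
df = 53, t-critical = ±2.006
Decision: reject H₀

Answer: t = -3.4081, reject H₀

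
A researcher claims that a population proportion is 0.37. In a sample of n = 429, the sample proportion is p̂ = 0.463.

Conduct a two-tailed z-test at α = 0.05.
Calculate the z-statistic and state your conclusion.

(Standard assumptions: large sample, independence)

H₀: p = 0.37, H₁: p ≠ 0.37
Standard error: SE = √(p₀(1-p₀)/n) = √(0.37×0.63/429) = 0.023310
z-statistic: z = (p̂ - p₀)/SE = (0.463 - 0.37)/0.023310 = 3.9897
Critical value: z_0.025 = ±1.960
p-value = 0.0001
Decision: reject H₀ at α = 0.05

Answer: z = 3.9897, reject H₀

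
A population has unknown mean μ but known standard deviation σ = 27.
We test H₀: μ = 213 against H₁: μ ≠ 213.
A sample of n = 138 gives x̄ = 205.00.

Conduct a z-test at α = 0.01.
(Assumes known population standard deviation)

Answer: z = -3.4807, reject H₀

Derivation:
Standard error: SE = σ/√n = 27/√138 = 2.2984
z-statistic: z = (x̄ - μ₀)/SE = (205.00 - 213)/2.2984 = -3.4807
Critical value: ±2.576
p-value = 0.0005
Decision: reject H₀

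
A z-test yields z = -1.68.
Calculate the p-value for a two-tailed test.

Answer: p-value ≈ 0.0930

Derivation:
For z = -1.68:
p = 2×P(Z > |-1.68|) = 2×(1 - Φ(1.68)) = 0.0930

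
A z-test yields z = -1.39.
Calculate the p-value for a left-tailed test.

For z = -1.39:
p = P(Z < -1.39) = Φ(-1.39) = 0.0823

Answer: p-value ≈ 0.0823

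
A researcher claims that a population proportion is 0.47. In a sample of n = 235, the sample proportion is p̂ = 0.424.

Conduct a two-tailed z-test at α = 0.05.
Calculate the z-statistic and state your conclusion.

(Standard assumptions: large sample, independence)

H₀: p = 0.47, H₁: p ≠ 0.47
Standard error: SE = √(p₀(1-p₀)/n) = √(0.47×0.53/235) = 0.032558
z-statistic: z = (p̂ - p₀)/SE = (0.424 - 0.47)/0.032558 = -1.4129
Critical value: z_0.025 = ±1.960
p-value = 0.1577
Decision: fail to reject H₀ at α = 0.05

Answer: z = -1.4129, fail to reject H₀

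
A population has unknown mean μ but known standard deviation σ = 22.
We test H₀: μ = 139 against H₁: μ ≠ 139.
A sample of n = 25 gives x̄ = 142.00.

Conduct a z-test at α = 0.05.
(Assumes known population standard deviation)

Standard error: SE = σ/√n = 22/√25 = 4.4000
z-statistic: z = (x̄ - μ₀)/SE = (142.00 - 139)/4.4000 = 0.6818
Critical value: ±1.960
p-value = 0.4954
Decision: fail to reject H₀

Answer: z = 0.6818, fail to reject H₀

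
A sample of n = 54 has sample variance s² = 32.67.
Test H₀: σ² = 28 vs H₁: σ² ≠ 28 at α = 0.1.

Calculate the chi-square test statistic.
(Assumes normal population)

Answer: χ² = 61.8396, fail to reject H₀

Derivation:
df = n - 1 = 53
χ² = (n-1)s²/σ₀² = 53×32.67/28 = 61.8396
Critical values: χ²_{0.95,53} = 37.276, χ²_{0.05,53} = 70.993
Rejection region: χ² < 37.276 or χ² > 70.993
Decision: fail to reject H₀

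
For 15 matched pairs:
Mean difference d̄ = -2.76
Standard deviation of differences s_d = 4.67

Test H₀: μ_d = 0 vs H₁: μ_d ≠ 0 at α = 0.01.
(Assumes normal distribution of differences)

Answer: t = -2.2889, fail to reject H₀

Derivation:
df = n - 1 = 14
SE = s_d/√n = 4.67/√15 = 1.2058
t = d̄/SE = -2.76/1.2058 = -2.2889
Critical value: t_{0.005,14} = ±2.977
p-value ≈ 0.0381
Decision: fail to reject H₀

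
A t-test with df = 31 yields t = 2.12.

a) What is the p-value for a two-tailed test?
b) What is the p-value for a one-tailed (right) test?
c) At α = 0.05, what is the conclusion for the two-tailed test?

Using t-distribution with df = 31:
a) Two-tailed: p = 2×P(T > 2.12) = 0.0421
b) One-tailed: p = P(T > 2.12) = 0.0211
c) 0.0421 < 0.05, reject H₀

Answer: a) 0.0421, b) 0.0211, c) reject H₀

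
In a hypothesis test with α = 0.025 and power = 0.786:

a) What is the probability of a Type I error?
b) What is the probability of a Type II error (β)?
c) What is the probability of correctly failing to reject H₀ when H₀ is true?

a) Type I error probability = α = 0.025
b) Power = P(reject H₀ | H₁ true) = 1 - β = 0.786, so Type II error probability = β = 1 - Power = 0.214
c) P(fail to reject H₀ | H₀ true) = 1 - α = 0.975

Answer: a) 0.025, b) 0.214, c) 0.975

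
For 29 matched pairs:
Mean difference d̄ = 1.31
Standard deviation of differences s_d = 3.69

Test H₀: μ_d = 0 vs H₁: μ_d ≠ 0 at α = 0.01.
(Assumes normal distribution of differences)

Answer: t = 1.9119, fail to reject H₀

Derivation:
df = n - 1 = 28
SE = s_d/√n = 3.69/√29 = 0.6852
t = d̄/SE = 1.31/0.6852 = 1.9119
Critical value: t_{0.005,28} = ±2.763
p-value ≈ 0.0662
Decision: fail to reject H₀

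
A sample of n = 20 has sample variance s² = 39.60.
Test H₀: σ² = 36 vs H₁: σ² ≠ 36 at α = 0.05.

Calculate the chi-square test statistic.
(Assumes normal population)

Answer: χ² = 20.9000, fail to reject H₀

Derivation:
df = n - 1 = 19
χ² = (n-1)s²/σ₀² = 19×39.60/36 = 20.9000
Critical values: χ²_{0.975,19} = 8.907, χ²_{0.025,19} = 32.852
Rejection region: χ² < 8.907 or χ² > 32.852
Decision: fail to reject H₀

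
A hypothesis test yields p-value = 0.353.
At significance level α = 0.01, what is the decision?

Compare p-value to α:
0.353 ≥ 0.01
Decision: fail to reject H₀

Answer: fail to reject H₀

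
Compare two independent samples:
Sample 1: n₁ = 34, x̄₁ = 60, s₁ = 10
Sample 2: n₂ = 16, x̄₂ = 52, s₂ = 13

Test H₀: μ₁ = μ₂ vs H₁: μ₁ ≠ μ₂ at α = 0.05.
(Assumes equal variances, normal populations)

Answer: t = 2.3933, reject H₀

Derivation:
Pooled variance: s²_p = [33×10² + 15×13²]/(48) = 121.5625
s_p = 11.0255
SE = s_p×√(1/n₁ + 1/n₂) = 11.0255×√(1/34 + 1/16) = 3.3426
t = (x̄₁ - x̄₂)/SE = (60 - 52)/3.3426 = 2.3933
df = 48, t-critical = ±2.011
Decision: reject H₀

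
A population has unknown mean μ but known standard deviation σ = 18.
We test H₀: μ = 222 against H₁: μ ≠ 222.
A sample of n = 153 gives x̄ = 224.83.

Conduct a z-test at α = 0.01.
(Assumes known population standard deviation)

Standard error: SE = σ/√n = 18/√153 = 1.4552
z-statistic: z = (x̄ - μ₀)/SE = (224.83 - 222)/1.4552 = 1.9447
Critical value: ±2.576
p-value = 0.0518
Decision: fail to reject H₀

Answer: z = 1.9447, fail to reject H₀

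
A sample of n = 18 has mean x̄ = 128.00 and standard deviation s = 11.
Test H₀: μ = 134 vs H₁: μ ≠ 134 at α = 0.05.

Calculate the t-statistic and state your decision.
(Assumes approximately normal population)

Answer: t = -2.3142, reject H₀

Derivation:
df = n - 1 = 17
SE = s/√n = 11/√18 = 2.5927
t = (x̄ - μ₀)/SE = (128.00 - 134)/2.5927 = -2.3142
Critical value: t_{0.025,17} = ±2.110
p-value ≈ 0.0334
Decision: reject H₀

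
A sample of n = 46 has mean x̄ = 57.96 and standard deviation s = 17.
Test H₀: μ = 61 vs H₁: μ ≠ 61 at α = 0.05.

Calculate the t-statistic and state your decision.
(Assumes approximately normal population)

Answer: t = -1.2128, fail to reject H₀

Derivation:
df = n - 1 = 45
SE = s/√n = 17/√46 = 2.5065
t = (x̄ - μ₀)/SE = (57.96 - 61)/2.5065 = -1.2128
Critical value: t_{0.025,45} = ±2.014
p-value ≈ 0.2315
Decision: fail to reject H₀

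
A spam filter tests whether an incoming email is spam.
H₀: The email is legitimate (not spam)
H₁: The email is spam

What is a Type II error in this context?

Answer: Letting a spam email through to the inbox

Derivation:
Type I error (α): Rejecting H₀ when H₀ is true
Type II error (β): Failing to reject H₀ when H₁ is true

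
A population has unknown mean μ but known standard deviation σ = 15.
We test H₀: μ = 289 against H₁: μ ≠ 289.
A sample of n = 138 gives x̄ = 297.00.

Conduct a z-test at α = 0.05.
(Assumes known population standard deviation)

Answer: z = 6.2652, reject H₀

Derivation:
Standard error: SE = σ/√n = 15/√138 = 1.2769
z-statistic: z = (x̄ - μ₀)/SE = (297.00 - 289)/1.2769 = 6.2652
Critical value: ±1.960
p-value < 0.0001
Decision: reject H₀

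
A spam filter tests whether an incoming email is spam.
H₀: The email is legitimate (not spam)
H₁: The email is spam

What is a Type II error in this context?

Type I error (α): Rejecting H₀ when H₀ is true
Type II error (β): Failing to reject H₀ when H₁ is true

Answer: Letting a spam email through to the inbox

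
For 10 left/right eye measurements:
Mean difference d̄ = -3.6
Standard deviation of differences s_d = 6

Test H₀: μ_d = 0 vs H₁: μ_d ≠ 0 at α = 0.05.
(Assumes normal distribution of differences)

df = n - 1 = 9
SE = s_d/√n = 6/√10 = 1.8974
t = d̄/SE = -3.6/1.8974 = -1.8973
Critical value: t_{0.025,9} = ±2.262
p-value ≈ 0.0903
Decision: fail to reject H₀

Answer: t = -1.8973, fail to reject H₀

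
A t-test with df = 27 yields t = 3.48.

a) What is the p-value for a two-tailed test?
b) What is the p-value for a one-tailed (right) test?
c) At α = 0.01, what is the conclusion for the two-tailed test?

Using t-distribution with df = 27:
a) Two-tailed: p = 2×P(T > 3.48) = 0.0017
b) One-tailed: p = P(T > 3.48) = 0.0009
c) 0.0017 < 0.01, reject H₀

Answer: a) 0.0017, b) 0.0009, c) reject H₀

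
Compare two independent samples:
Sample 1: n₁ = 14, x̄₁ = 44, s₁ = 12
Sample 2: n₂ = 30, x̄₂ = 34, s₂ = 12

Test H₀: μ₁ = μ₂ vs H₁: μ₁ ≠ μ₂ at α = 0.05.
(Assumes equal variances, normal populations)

Answer: t = 2.5747, reject H₀

Derivation:
Pooled variance: s²_p = [13×12² + 29×12²]/(42) = 144.0000
s_p = 12.0000
SE = s_p×√(1/n₁ + 1/n₂) = 12.0000×√(1/14 + 1/30) = 3.8840
t = (x̄₁ - x̄₂)/SE = (44 - 34)/3.8840 = 2.5747
df = 42, t-critical = ±2.018
Decision: reject H₀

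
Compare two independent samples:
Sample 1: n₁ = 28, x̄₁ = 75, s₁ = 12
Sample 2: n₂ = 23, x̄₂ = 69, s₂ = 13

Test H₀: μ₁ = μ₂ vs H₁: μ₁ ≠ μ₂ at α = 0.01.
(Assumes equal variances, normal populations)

Pooled variance: s²_p = [27×12² + 22×13²]/(49) = 155.2245
s_p = 12.4589
SE = s_p×√(1/n₁ + 1/n₂) = 12.4589×√(1/28 + 1/23) = 3.5061
t = (x̄₁ - x̄₂)/SE = (75 - 69)/3.5061 = 1.7113
df = 49, t-critical = ±2.680
Decision: fail to reject H₀

Answer: t = 1.7113, fail to reject H₀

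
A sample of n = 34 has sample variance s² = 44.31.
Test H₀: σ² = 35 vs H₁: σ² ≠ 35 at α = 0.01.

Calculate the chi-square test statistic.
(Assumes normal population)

Answer: χ² = 41.7780, fail to reject H₀

Derivation:
df = n - 1 = 33
χ² = (n-1)s²/σ₀² = 33×44.31/35 = 41.7780
Critical values: χ²_{0.995,33} = 15.815, χ²_{0.005,33} = 57.648
Rejection region: χ² < 15.815 or χ² > 57.648
Decision: fail to reject H₀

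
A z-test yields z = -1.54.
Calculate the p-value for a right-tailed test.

Answer: p-value ≈ 0.9382

Derivation:
For z = -1.54:
p = P(Z > -1.54) = 1 - Φ(-1.54) = 0.9382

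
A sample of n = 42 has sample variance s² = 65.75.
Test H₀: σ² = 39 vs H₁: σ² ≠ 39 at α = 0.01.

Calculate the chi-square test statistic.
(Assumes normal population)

Answer: χ² = 69.1218, reject H₀

Derivation:
df = n - 1 = 41
χ² = (n-1)s²/σ₀² = 41×65.75/39 = 69.1218
Critical values: χ²_{0.995,41} = 21.421, χ²_{0.005,41} = 68.053
Rejection region: χ² < 21.421 or χ² > 68.053
Decision: reject H₀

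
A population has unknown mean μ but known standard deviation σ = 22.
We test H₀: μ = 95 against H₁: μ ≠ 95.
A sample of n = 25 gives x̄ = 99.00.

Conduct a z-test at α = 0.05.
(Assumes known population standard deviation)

Answer: z = 0.9091, fail to reject H₀

Derivation:
Standard error: SE = σ/√n = 22/√25 = 4.4000
z-statistic: z = (x̄ - μ₀)/SE = (99.00 - 95)/4.4000 = 0.9091
Critical value: ±1.960
p-value = 0.3633
Decision: fail to reject H₀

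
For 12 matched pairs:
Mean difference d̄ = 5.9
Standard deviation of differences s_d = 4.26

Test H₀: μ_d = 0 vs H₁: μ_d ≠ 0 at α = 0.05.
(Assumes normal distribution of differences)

df = n - 1 = 11
SE = s_d/√n = 4.26/√12 = 1.2298
t = d̄/SE = 5.9/1.2298 = 4.7975
Critical value: t_{0.025,11} = ±2.201
p-value ≈ 0.0006
Decision: reject H₀

Answer: t = 4.7975, reject H₀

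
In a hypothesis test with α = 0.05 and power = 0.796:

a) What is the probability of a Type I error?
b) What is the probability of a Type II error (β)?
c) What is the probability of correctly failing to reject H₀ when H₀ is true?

Answer: a) 0.05, b) 0.204, c) 0.95

Derivation:
a) Type I error probability = α = 0.05
b) Power = P(reject H₀ | H₁ true) = 1 - β = 0.796, so Type II error probability = β = 1 - Power = 0.204
c) P(fail to reject H₀ | H₀ true) = 1 - α = 0.95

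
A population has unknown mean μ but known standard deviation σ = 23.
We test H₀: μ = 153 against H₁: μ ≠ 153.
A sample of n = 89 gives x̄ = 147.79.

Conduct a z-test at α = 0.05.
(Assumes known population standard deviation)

Standard error: SE = σ/√n = 23/√89 = 2.4380
z-statistic: z = (x̄ - μ₀)/SE = (147.79 - 153)/2.4380 = -2.1370
Critical value: ±1.960
p-value = 0.0326
Decision: reject H₀

Answer: z = -2.1370, reject H₀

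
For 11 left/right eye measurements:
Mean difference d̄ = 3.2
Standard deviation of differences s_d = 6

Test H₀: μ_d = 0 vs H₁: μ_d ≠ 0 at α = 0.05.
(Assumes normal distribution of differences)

df = n - 1 = 10
SE = s_d/√n = 6/√11 = 1.8091
t = d̄/SE = 3.2/1.8091 = 1.7688
Critical value: t_{0.025,10} = ±2.228
p-value ≈ 0.1074
Decision: fail to reject H₀

Answer: t = 1.7688, fail to reject H₀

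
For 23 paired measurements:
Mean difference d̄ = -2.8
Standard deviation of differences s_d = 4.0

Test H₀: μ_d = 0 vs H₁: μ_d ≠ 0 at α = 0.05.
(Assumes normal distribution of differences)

df = n - 1 = 22
SE = s_d/√n = 4.0/√23 = 0.8341
t = d̄/SE = -2.8/0.8341 = -3.3569
Critical value: t_{0.025,22} = ±2.074
p-value ≈ 0.0028
Decision: reject H₀

Answer: t = -3.3569, reject H₀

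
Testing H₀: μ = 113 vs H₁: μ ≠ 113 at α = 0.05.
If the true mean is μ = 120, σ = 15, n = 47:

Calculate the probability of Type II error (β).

SE = σ/√n = 15/√47 = 2.1880
Critical values: μ₀ ± z_0.025×SE = 113 ± 1.960×2.1880
Acceptance region: (108.7115, 117.2885)
Under H₁ (μ = 120): z_high = (117.2885 - 120)/2.1880 = -1.2393, z_low = (108.7115 - 120)/2.1880 = -5.1593
β = P(not reject | H₁) = Φ(-1.2393) - Φ(-5.1593) ≈ 0.1076

Answer: β ≈ 0.1076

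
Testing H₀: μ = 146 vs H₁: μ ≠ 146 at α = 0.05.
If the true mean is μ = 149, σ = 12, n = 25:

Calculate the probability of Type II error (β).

Answer: β ≈ 0.7605

Derivation:
SE = σ/√n = 12/√25 = 2.4000
Critical values: μ₀ ± z_0.025×SE = 146 ± 1.960×2.4000
Acceptance region: (141.2960, 150.7040)
Under H₁ (μ = 149): z_high = (150.7040 - 149)/2.4000 = 0.7100, z_low = (141.2960 - 149)/2.4000 = -3.2100
β = P(not reject | H₁) = Φ(0.7100) - Φ(-3.2100) ≈ 0.7605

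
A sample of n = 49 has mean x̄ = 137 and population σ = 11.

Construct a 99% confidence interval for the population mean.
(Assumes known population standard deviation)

Answer: (132.9521, 141.0479)

Derivation:
Confidence level: 99%, α = 0.01
z_0.005 = 2.576
SE = σ/√n = 11/√49 = 1.5714
Margin of error = 2.576 × 1.5714 = 4.0479
CI: x̄ ± margin = 137 ± 4.0479
CI: (132.9521, 141.0479)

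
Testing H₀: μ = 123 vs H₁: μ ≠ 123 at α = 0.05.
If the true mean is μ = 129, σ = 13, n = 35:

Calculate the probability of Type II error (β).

Answer: β ≈ 0.2205

Derivation:
SE = σ/√n = 13/√35 = 2.1974
Critical values: μ₀ ± z_0.025×SE = 123 ± 1.960×2.1974
Acceptance region: (118.6931, 127.3069)
Under H₁ (μ = 129): z_high = (127.3069 - 129)/2.1974 = -0.7705, z_low = (118.6931 - 129)/2.1974 = -4.6905
β = P(not reject | H₁) = Φ(-0.7705) - Φ(-4.6905) ≈ 0.2205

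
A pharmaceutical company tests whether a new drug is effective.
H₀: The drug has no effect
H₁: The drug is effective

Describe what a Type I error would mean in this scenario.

Answer: Concluding the drug is effective when it actually has no effect

Derivation:
Type I error: rejecting H₀ when it is actually true (false positive).
Type II error: failing to reject H₀ when H₁ is actually true (false negative).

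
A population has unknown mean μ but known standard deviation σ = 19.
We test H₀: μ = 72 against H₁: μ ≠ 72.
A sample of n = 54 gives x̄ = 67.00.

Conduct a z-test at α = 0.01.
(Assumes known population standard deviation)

Answer: z = -1.9338, fail to reject H₀

Derivation:
Standard error: SE = σ/√n = 19/√54 = 2.5856
z-statistic: z = (x̄ - μ₀)/SE = (67.00 - 72)/2.5856 = -1.9338
Critical value: ±2.576
p-value = 0.0531
Decision: fail to reject H₀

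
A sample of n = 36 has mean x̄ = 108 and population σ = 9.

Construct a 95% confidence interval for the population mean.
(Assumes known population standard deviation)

Confidence level: 95%, α = 0.05
z_0.025 = 1.960
SE = σ/√n = 9/√36 = 1.5000
Margin of error = 1.960 × 1.5000 = 2.9400
CI: x̄ ± margin = 108 ± 2.9400
CI: (105.0600, 110.9400)

Answer: (105.0600, 110.9400)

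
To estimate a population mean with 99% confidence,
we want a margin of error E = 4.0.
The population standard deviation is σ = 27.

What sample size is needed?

z_0.005 = 2.576
n = (z×σ/E)² = (2.576×27/4.0)²
n = 302.3425
Round up: n = 303

Answer: n = 303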